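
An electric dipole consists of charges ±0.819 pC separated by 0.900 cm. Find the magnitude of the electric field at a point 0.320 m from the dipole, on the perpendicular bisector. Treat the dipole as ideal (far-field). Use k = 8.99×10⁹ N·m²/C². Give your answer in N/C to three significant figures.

Dipole moment p = qd = (8.19×10⁻¹³ C)(0.00900 m) = 7.371×10⁻¹⁵ C·m.
In the equatorial plane E = kp/r³.
E = (8.99×10⁹)(7.371×10⁻¹⁵) / (0.320)³ = 0.002022 N/C.

E ≈ 0.00202 N/C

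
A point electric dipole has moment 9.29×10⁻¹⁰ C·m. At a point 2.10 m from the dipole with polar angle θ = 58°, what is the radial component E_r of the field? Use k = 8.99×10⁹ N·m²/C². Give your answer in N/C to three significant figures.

E_r ≈ 0.956 N/C

For a dipole, E_r = (2kp cosθ)/r³.
kp/r³ = (8.99×10⁹)(9.29×10⁻¹⁰)/(2.10)³ = 0.9018 N/C.
E_r = 2·0.9018·cos58° = 0.9558 N/C.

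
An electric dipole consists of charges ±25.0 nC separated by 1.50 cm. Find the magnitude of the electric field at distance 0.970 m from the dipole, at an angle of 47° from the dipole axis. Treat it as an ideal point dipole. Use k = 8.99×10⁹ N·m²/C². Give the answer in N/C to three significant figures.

E ≈ 5.72 N/C

Dipole moment p = qd = (2.50×10⁻⁸ C)(0.0150 m) = 3.75×10⁻¹⁰ C·m.
At angle θ the dipole field magnitude is E = (kp/r³)·√(1 + 3cos²θ).
kp/r³ = (8.99×10⁹)(3.75×10⁻¹⁰) / (0.970)³ = 3.694 N/C.
√(1 + 3cos²47°) = √(1 + 3·0.4651) = √2.3954 ≈ 1.5477.
E ≈ 3.694 × 1.548 = 5.717 N/C.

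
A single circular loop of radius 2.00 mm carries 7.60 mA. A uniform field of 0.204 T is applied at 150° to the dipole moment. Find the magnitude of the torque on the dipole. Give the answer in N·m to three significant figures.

Magnetic moment m = IA = Iπa² = (0.00760)·π·(0.00200)² = 9.55×10⁻⁸ A·m².
Torque on a magnetic dipole: τ = mB sinθ.
τ = (9.55×10⁻⁸)(0.204)·sin150° = 9.741×10⁻⁹ N·m.

τ ≈ 9.74×10⁻⁹ N·m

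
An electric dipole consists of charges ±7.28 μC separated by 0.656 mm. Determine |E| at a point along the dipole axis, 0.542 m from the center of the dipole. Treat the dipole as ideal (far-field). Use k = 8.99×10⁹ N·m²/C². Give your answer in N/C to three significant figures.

Dipole moment p = qd = (7.28×10⁻⁶ C)(6.56×10⁻⁴ m) = 4.776×10⁻⁹ C·m.
On the dipole axis E = 2kp/r³.
E = 2·(8.99×10⁹)(4.776×10⁻⁹) / (0.542)³ = 539.3 N/C.

E ≈ 539 N/C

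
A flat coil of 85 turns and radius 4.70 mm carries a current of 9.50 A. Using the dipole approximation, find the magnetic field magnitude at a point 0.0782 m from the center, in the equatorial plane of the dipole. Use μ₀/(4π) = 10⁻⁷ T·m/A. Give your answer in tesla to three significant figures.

m = NIA = NIπa² = 85·(9.50)·π·(0.00470)² = 0.05604 A·m².
In the equatorial plane B = (μ₀/4π)·m/r³ (half the axial value).
B = (10⁻⁷)·(0.05604) / (0.0782)³ = 1.172×10⁻⁵ T.

B ≈ 1.17×10⁻⁵ T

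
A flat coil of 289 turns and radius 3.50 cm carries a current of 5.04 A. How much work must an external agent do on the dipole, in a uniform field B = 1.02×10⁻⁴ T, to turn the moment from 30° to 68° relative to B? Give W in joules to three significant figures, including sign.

W ≈ 2.81×10⁻⁴ J

m = NIA = NIπa² = 289·(5.04)·π·(0.0350)² = 5.605 A·m².
W_ext = ΔU = −mB cosθ₂ + mB cosθ₁ = mB(cosθ₁ − cosθ₂).
W = (5.605)(1.02×10⁻⁴)·(cos30° − cos68°) = (5.717×10⁻⁴)·(+0.4914) = 2.809×10⁻⁴ J.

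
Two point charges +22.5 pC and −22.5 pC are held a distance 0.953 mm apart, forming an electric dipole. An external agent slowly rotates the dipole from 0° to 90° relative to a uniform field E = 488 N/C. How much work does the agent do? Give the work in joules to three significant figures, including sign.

W ≈ 1.05×10⁻¹¹ J

Dipole moment p = qd = (2.25×10⁻¹¹ C)(9.53×10⁻⁴ m) = 2.144×10⁻¹⁴ C·m.
W_ext = ΔU = U(θ₂) − U(θ₁) = −pE cosθ₂ − (−pE cosθ₁) = pE(cosθ₁ − cosθ₂).
W = (2.144×10⁻¹⁴)(488)·(cos0° − cos90°) = (1.046×10⁻¹¹)·(+1.0000) = 1.046×10⁻¹¹ J.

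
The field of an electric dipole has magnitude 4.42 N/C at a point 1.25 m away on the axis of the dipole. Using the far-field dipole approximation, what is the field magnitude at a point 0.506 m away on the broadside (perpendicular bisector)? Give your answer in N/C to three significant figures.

E ≈ 33.3 N/C

Dipole fields scale as 1/r³ in the far field.
The axial field is twice the equatorial field at the same r, so the geometry factor is 1/2.
E₂ = E₁ · (1/2) · (r₁/r₂)³ = 4.42 · 0.5 · (1.25/0.506)³.
(r₁/r₂)³ = (2.47)³ = 15.08.
E₂ ≈ 33.32 N/C.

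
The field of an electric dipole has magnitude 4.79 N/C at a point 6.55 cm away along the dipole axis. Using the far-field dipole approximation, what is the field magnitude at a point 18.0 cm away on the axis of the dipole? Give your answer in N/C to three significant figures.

Dipole fields scale as 1/r³ in the far field; the geometry is the same at both points.
E₂ = E₁ · (r₁/r₂)³ = 4.79 · (6.55/18.0)³.
(r₁/r₂)³ = (0.3639)³ = 0.04818.
E₂ ≈ 0.2308 N/C.

E ≈ 0.231 N/C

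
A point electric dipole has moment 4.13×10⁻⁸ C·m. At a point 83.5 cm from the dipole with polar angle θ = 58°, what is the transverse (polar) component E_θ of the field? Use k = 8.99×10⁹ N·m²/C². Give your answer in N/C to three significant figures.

For a dipole, E_θ = (kp sinθ)/r³.
kp/r³ = (8.99×10⁹)(4.13×10⁻⁸)/(0.835)³ = 637.7 N/C.
E_θ = 637.7·sin58° = 540.8 N/C.

E_θ ≈ 541 N/C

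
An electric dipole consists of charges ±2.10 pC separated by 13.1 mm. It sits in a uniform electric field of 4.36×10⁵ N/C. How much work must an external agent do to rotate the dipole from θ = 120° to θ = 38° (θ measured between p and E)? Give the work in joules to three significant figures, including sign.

Dipole moment p = qd = (2.10×10⁻¹² C)(0.0131 m) = 2.751×10⁻¹⁴ C·m.
W_ext = ΔU = U(θ₂) − U(θ₁) = −pE cosθ₂ − (−pE cosθ₁) = pE(cosθ₁ − cosθ₂).
W = (2.751×10⁻¹⁴)(4.36×10⁵)·(cos120° − cos38°) = (1.199×10⁻⁸)·(-1.2880) = -1.545×10⁻⁸ J.

W ≈ -1.54×10⁻⁸ J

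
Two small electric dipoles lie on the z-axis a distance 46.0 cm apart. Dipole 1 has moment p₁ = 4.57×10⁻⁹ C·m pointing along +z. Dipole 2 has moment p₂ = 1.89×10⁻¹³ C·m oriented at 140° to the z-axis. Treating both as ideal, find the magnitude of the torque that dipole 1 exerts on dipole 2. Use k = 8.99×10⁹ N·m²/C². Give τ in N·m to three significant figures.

The second dipole sits on the axis of the first, so the field there is axial: E₁ = 2kp₁/r³ along +z.
E₁ = 2(8.99×10⁹)(4.57×10⁻⁹)/(0.460)³ = 844.2 N/C.
Torque on the second dipole: τ = p₂ E₁ sinθ.
τ = (1.89×10⁻¹³)(844.2)·sin140° = 1.026×10⁻¹⁰ N·m.

τ ≈ 1.03×10⁻¹⁰ N·m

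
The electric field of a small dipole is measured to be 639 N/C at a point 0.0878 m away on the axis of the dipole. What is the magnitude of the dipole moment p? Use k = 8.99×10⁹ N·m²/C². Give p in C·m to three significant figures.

p ≈ 2.41×10⁻¹¹ C·m

On axis E = 2kp/r³, so p = Er³/(2k).
p = (639)·(0.0878)³ / (2·8.99×10⁹) = 2.405×10⁻¹¹ C·m.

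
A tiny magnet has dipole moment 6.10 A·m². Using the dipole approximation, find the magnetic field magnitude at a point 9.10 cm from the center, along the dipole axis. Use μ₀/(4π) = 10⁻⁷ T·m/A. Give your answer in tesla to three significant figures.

On axis B = (μ₀/4π)·2m/r³.
B = 2·(10⁻⁷)·(6.10) / (0.0910)³ = 0.001619 T.

B ≈ 0.00162 T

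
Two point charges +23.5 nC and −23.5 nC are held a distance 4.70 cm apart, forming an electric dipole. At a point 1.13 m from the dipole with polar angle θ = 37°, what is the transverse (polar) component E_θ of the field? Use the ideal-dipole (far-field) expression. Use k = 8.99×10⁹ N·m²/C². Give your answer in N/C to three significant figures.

Dipole moment p = qd = (2.35×10⁻⁸ C)(0.0470 m) = 1.105×10⁻⁹ C·m.
For a dipole, E_θ = (kp sinθ)/r³.
kp/r³ = (8.99×10⁹)(1.105×10⁻⁹)/(1.13)³ = 6.885 N/C.
E_θ = 6.885·sin37° = 4.143 N/C.

E_θ ≈ 4.14 N/C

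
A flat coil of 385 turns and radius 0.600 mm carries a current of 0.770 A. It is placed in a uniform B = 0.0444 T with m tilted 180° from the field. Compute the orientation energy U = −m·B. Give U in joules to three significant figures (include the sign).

U ≈ 1.49×10⁻⁵ J

m = NIA = NIπa² = 385·(0.770)·π·(6.00×10⁻⁴)² = 3.353×10⁻⁴ A·m².
U = −m·B = −mB cosθ.
U = −(3.353×10⁻⁴)(0.0444)·cos180° = 1.489×10⁻⁵ J.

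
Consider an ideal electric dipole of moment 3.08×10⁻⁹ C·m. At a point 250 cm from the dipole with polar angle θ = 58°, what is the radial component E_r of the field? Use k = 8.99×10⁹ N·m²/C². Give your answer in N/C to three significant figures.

E_r ≈ 1.88 N/C

For a dipole, E_r = (2kp cosθ)/r³.
kp/r³ = (8.99×10⁹)(3.08×10⁻⁹)/(2.50)³ = 1.772 N/C.
E_r = 2·1.772·cos58° = 1.878 N/C.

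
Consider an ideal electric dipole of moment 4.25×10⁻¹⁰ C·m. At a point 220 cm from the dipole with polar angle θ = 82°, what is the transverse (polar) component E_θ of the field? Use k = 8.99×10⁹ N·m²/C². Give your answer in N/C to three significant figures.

E_θ ≈ 0.355 N/C

For a dipole, E_θ = (kp sinθ)/r³.
kp/r³ = (8.99×10⁹)(4.25×10⁻¹⁰)/(2.20)³ = 0.3588 N/C.
E_θ = 0.3588·sin82° = 0.3553 N/C.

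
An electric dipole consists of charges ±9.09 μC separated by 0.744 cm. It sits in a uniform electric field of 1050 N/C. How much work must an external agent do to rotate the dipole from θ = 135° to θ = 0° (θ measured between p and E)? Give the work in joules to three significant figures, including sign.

W ≈ -1.21×10⁻⁴ J

Dipole moment p = qd = (9.09×10⁻⁶ C)(0.00744 m) = 6.763×10⁻⁸ C·m.
W_ext = ΔU = U(θ₂) − U(θ₁) = −pE cosθ₂ − (−pE cosθ₁) = pE(cosθ₁ − cosθ₂).
W = (6.763×10⁻⁸)(1050)·(cos135° − cos0°) = (7.101×10⁻⁵)·(-1.7071) = -1.212×10⁻⁴ J.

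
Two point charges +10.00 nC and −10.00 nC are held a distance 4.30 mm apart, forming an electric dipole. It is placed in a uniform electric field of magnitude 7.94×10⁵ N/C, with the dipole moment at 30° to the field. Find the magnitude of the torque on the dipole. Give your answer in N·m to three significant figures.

τ ≈ 1.71×10⁻⁵ N·m

Dipole moment p = qd = (1.00×10⁻⁸ C)(0.00430 m) = 4.30×10⁻¹¹ C·m.
Torque on an electric dipole: τ = pE sinθ.
τ = (4.30×10⁻¹¹)(7.94×10⁵)·sin30° = 1.707×10⁻⁵ N·m.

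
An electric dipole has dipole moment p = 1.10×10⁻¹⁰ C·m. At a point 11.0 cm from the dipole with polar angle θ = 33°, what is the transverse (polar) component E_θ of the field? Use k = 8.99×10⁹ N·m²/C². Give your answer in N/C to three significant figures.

E_θ ≈ 405 N/C

For a dipole, E_θ = (kp sinθ)/r³.
kp/r³ = (8.99×10⁹)(1.10×10⁻¹⁰)/(0.110)³ = 743.0 N/C.
E_θ = 743.0·sin33° = 404.7 N/C.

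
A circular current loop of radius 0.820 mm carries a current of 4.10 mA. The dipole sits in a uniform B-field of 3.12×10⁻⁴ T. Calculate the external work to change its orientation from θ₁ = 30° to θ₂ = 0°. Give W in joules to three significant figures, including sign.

Magnetic moment m = IA = Iπa² = (0.00410)·π·(8.20×10⁻⁴)² = 8.661×10⁻⁹ A·m².
W_ext = ΔU = −mB cosθ₂ + mB cosθ₁ = mB(cosθ₁ − cosθ₂).
W = (8.661×10⁻⁹)(3.12×10⁻⁴)·(cos30° − cos0°) = (2.702×10⁻¹²)·(-0.1340) = -3.620×10⁻¹³ J.

W ≈ -3.62×10⁻¹³ J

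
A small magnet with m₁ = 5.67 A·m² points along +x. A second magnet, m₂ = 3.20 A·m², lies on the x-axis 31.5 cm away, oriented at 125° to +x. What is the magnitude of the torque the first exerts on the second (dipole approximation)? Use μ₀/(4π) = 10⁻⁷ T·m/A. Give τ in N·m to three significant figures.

τ ≈ 9.51×10⁻⁵ N·m

Dipole B is on the axis of dipole A, so B₁ there is axial: B₁ = (μ₀/4π)·2m₁/r³ along +x.
B₁ = 2(10⁻⁷)(5.67)/(0.315)³ = 3.628×10⁻⁵ T.
τ = m₂ B₁ sinθ.
τ = (3.20)(3.628×10⁻⁵)·sin125° = 9.510×10⁻⁵ N·m.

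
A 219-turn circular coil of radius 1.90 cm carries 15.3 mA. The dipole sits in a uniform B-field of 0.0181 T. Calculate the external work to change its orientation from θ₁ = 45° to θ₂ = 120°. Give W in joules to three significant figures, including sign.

W ≈ 8.30×10⁻⁵ J

m = NIA = NIπa² = 219·(0.0153)·π·(0.0190)² = 0.00380 A·m².
W_ext = ΔU = −mB cosθ₂ + mB cosθ₁ = mB(cosθ₁ − cosθ₂).
W = (0.00380)(0.0181)·(cos45° − cos120°) = (6.878×10⁻⁵)·(+1.2071) = 8.302×10⁻⁵ J.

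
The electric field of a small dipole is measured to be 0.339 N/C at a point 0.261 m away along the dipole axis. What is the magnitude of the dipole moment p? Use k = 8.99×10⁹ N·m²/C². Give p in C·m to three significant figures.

On axis E = 2kp/r³, so p = Er³/(2k).
p = (0.339)·(0.261)³ / (2·8.99×10⁹) = 3.352×10⁻¹³ C·m.

p ≈ 3.35×10⁻¹³ C·m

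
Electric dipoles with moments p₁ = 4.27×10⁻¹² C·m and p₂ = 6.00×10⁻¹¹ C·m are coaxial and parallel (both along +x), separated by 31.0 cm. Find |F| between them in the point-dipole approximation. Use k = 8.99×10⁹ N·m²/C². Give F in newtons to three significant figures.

On-axis field of dipole 1 at distance r: E = 2kp₁/r³. Force on dipole 2 is F = p₂·dE/dr (gradient along axis).
dE/dr = −6kp₁/r⁴, so |F| = 6kp₁p₂/r⁴ (attractive for aligned moments).
F = 6(8.99×10⁹)(4.27×10⁻¹²)(6.00×10⁻¹¹)/(0.310)⁴ = 1.496×10⁻⁹ N.

F ≈ 1.50×10⁻⁹ N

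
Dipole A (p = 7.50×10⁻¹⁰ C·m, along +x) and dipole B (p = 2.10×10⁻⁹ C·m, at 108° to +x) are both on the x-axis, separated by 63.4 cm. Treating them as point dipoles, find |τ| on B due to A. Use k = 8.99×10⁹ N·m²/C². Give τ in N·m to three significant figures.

The second dipole sits on the axis of the first, so the field there is axial: E₁ = 2kp₁/r³ along +x.
E₁ = 2(8.99×10⁹)(7.50×10⁻¹⁰)/(0.634)³ = 52.92 N/C.
Torque on the second dipole: τ = p₂ E₁ sinθ.
τ = (2.10×10⁻⁹)(52.92)·sin108° = 1.057×10⁻⁷ N·m.

τ ≈ 1.06×10⁻⁷ N·m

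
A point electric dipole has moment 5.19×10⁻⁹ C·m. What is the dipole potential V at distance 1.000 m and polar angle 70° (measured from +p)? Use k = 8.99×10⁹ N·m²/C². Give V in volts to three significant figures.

V ≈ 16.0 V

The dipole potential is V = kp cosθ / r².
V = (8.99×10⁹)(5.19×10⁻⁹)·cos70° / (1.00)² = 15.96 V.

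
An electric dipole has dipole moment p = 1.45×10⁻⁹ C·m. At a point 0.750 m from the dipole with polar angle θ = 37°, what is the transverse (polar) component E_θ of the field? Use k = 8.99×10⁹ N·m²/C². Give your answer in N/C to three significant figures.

E_θ ≈ 18.6 N/C

For a dipole, E_θ = (kp sinθ)/r³.
kp/r³ = (8.99×10⁹)(1.45×10⁻⁹)/(0.750)³ = 30.90 N/C.
E_θ = 30.90·sin37° = 18.60 N/C.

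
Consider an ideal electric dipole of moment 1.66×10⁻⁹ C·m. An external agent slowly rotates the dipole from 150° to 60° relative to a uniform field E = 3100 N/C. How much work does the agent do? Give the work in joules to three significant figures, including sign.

W ≈ -7.03×10⁻⁶ J

W_ext = ΔU = U(θ₂) − U(θ₁) = −pE cosθ₂ − (−pE cosθ₁) = pE(cosθ₁ − cosθ₂).
W = (1.66×10⁻⁹)(3100)·(cos150° − cos60°) = (5.146×10⁻⁶)·(-1.3660) = -7.030×10⁻⁶ J.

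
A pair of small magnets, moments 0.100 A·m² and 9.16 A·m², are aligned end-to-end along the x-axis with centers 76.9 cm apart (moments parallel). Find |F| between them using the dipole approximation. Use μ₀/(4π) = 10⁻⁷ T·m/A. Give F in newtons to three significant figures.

F ≈ 1.57×10⁻⁶ N

On-axis B of dipole 1: B = (μ₀/4π)·2m₁/r³. Force on dipole 2: F = m₂·dB/dr.
dB/dr = −(μ₀/4π)·6m₁/r⁴, so |F| = (μ₀/4π)·6m₁m₂/r⁴.
F = 6(10⁻⁷)(0.100)(9.16)/(0.769)⁴ = 1.572×10⁻⁶ N.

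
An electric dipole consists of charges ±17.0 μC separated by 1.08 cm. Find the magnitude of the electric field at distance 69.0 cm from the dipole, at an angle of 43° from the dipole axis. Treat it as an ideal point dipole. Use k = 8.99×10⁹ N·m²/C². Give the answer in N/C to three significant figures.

E ≈ 8110 N/C

Dipole moment p = qd = (1.70×10⁻⁵ C)(0.0108 m) = 1.836×10⁻⁷ C·m.
At angle θ the dipole field magnitude is E = (kp/r³)·√(1 + 3cos²θ).
kp/r³ = (8.99×10⁹)(1.836×10⁻⁷) / (0.690)³ = 5024 N/C.
√(1 + 3cos²43°) = √(1 + 3·0.5349) = √2.6046 ≈ 1.6139.
E ≈ 5024 × 1.614 = 8109 N/C.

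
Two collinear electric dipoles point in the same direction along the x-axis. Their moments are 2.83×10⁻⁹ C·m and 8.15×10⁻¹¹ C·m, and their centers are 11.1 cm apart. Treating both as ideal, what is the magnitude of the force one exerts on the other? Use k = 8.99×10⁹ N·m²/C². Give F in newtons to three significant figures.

On-axis field of dipole 1 at distance r: E = 2kp₁/r³. Force on dipole 2 is F = p₂·dE/dr (gradient along axis).
dE/dr = −6kp₁/r⁴, so |F| = 6kp₁p₂/r⁴ (attractive for aligned moments).
F = 6(8.99×10⁹)(2.83×10⁻⁹)(8.15×10⁻¹¹)/(0.111)⁴ = 8.195×10⁻⁵ N.

F ≈ 8.20×10⁻⁵ N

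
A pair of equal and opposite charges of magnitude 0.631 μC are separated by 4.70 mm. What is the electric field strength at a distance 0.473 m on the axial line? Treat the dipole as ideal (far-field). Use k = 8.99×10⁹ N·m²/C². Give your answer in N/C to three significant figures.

Dipole moment p = qd = (6.31×10⁻⁷ C)(0.00470 m) = 2.966×10⁻⁹ C·m.
On the dipole axis E = 2kp/r³.
E = 2·(8.99×10⁹)(2.966×10⁻⁹) / (0.473)³ = 503.9 N/C.

E ≈ 504 N/C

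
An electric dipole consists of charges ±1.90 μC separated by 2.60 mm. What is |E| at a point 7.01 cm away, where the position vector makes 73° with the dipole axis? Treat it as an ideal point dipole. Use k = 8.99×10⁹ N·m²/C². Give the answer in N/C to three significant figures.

Dipole moment p = qd = (1.90×10⁻⁶ C)(0.00260 m) = 4.94×10⁻⁹ C·m.
At angle θ the dipole field magnitude is E = (kp/r³)·√(1 + 3cos²θ).
kp/r³ = (8.99×10⁹)(4.94×10⁻⁹) / (0.0701)³ = 1.289×10⁵ N/C.
√(1 + 3cos²73°) = √(1 + 3·0.0855) = √1.2564 ≈ 1.1209.
E ≈ 1.289×10⁵ × 1.121 = 1.445×10⁵ N/C.

E ≈ 1.45×10⁵ N/C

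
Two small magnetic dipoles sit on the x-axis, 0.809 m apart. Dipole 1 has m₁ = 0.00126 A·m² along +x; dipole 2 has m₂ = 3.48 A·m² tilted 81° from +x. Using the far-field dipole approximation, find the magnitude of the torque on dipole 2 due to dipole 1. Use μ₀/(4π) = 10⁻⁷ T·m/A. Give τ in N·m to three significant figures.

τ ≈ 1.64×10⁻⁹ N·m

Dipole B is on the axis of dipole A, so B₁ there is axial: B₁ = (μ₀/4π)·2m₁/r³ along +x.
B₁ = 2(10⁻⁷)(0.00126)/(0.809)³ = 4.759×10⁻¹⁰ T.
τ = m₂ B₁ sinθ.
τ = (3.48)(4.759×10⁻¹⁰)·sin81° = 1.636×10⁻⁹ N·m.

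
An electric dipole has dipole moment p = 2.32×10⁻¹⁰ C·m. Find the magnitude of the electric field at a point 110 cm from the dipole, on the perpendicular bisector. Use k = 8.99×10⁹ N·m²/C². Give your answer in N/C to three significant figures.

On the perpendicular bisector E = kp/r³ (half the axial value at the same distance).
E = (8.99×10⁹)(2.32×10⁻¹⁰) / (1.10)³ = 1.567 N/C.

E ≈ 1.57 N/C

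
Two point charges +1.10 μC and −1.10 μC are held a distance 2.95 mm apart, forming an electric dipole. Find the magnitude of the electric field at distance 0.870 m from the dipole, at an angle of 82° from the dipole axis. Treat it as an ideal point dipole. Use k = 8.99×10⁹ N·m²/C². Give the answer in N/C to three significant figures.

E ≈ 45.6 N/C

Dipole moment p = qd = (1.10×10⁻⁶ C)(0.00295 m) = 3.245×10⁻⁹ C·m.
At angle θ the dipole field magnitude is E = (kp/r³)·√(1 + 3cos²θ).
kp/r³ = (8.99×10⁹)(3.245×10⁻⁹) / (0.870)³ = 44.30 N/C.
√(1 + 3cos²82°) = √(1 + 3·0.0194) = √1.0581 ≈ 1.0286.
E ≈ 44.30 × 1.029 = 45.57 N/C.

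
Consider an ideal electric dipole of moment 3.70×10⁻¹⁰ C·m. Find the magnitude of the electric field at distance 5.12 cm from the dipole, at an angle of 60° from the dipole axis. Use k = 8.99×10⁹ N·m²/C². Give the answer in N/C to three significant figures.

E ≈ 3.28×10⁴ N/C

At angle θ the dipole field magnitude is E = (kp/r³)·√(1 + 3cos²θ).
kp/r³ = (8.99×10⁹)(3.70×10⁻¹⁰) / (0.0512)³ = 2.478×10⁴ N/C.
√(1 + 3cos²60°) = √(1 + 3·0.2500) = √1.7500 ≈ 1.3229.
E ≈ 2.478×10⁴ × 1.323 = 3.278×10⁴ N/C.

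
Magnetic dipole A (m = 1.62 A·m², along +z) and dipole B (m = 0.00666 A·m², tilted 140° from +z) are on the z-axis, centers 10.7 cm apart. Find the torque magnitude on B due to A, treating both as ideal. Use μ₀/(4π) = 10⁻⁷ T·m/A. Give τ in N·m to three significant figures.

τ ≈ 1.13×10⁻⁶ N·m

Dipole B is on the axis of dipole A, so B₁ there is axial: B₁ = (μ₀/4π)·2m₁/r³ along +z.
B₁ = 2(10⁻⁷)(1.62)/(0.107)³ = 2.645×10⁻⁴ T.
τ = m₂ B₁ sinθ.
τ = (0.00666)(2.645×10⁻⁴)·sin140° = 1.132×10⁻⁶ N·m.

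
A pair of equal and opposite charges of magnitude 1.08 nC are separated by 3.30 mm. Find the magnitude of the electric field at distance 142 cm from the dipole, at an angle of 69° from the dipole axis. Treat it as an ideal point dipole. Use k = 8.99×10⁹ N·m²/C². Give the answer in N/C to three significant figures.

E ≈ 0.0132 N/C

Dipole moment p = qd = (1.08×10⁻⁹ C)(0.00330 m) = 3.564×10⁻¹² C·m.
At angle θ the dipole field magnitude is E = (kp/r³)·√(1 + 3cos²θ).
kp/r³ = (8.99×10⁹)(3.564×10⁻¹²) / (1.42)³ = 0.01119 N/C.
√(1 + 3cos²69°) = √(1 + 3·0.1284) = √1.3853 ≈ 1.1770.
E ≈ 0.01119 × 1.177 = 0.01317 N/C.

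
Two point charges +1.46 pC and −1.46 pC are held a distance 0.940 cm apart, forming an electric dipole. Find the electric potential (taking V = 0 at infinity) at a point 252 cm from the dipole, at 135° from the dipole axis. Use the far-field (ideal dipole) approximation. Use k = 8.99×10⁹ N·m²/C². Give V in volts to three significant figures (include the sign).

Dipole moment p = qd = (1.46×10⁻¹² C)(0.00940 m) = 1.372×10⁻¹⁴ C·m.
The dipole potential is V = kp cosθ / r².
V = (8.99×10⁹)(1.372×10⁻¹⁴)·cos135° / (2.52)² = -1.373×10⁻⁵ V.

V ≈ -1.37×10⁻⁵ V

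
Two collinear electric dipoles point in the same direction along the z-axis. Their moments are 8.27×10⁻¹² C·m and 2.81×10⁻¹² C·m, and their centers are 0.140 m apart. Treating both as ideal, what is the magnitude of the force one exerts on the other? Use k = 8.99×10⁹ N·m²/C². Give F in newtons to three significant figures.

F ≈ 3.26×10⁻⁹ N

On-axis field of dipole 1 at distance r: E = 2kp₁/r³. Force on dipole 2 is F = p₂·dE/dr (gradient along axis).
dE/dr = −6kp₁/r⁴, so |F| = 6kp₁p₂/r⁴ (attractive for aligned moments).
F = 6(8.99×10⁹)(8.27×10⁻¹²)(2.81×10⁻¹²)/(0.140)⁴ = 3.263×10⁻⁹ N.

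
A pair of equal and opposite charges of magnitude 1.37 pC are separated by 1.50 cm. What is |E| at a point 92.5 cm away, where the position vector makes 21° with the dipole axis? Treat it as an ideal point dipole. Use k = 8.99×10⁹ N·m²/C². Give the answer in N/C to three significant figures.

E ≈ 4.44×10⁻⁴ N/C

Dipole moment p = qd = (1.37×10⁻¹² C)(0.0150 m) = 2.055×10⁻¹⁴ C·m.
At angle θ the dipole field magnitude is E = (kp/r³)·√(1 + 3cos²θ).
kp/r³ = (8.99×10⁹)(2.055×10⁻¹⁴) / (0.925)³ = 2.334×10⁻⁴ N/C.
√(1 + 3cos²21°) = √(1 + 3·0.8716) = √3.6147 ≈ 1.9012.
E ≈ 2.334×10⁻⁴ × 1.901 = 4.438×10⁻⁴ N/C.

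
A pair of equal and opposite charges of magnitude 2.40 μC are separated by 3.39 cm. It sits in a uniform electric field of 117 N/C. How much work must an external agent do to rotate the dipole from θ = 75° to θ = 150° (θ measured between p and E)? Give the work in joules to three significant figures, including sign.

W ≈ 1.07×10⁻⁵ J

Dipole moment p = qd = (2.40×10⁻⁶ C)(0.0339 m) = 8.136×10⁻⁸ C·m.
W_ext = ΔU = U(θ₂) − U(θ₁) = −pE cosθ₂ − (−pE cosθ₁) = pE(cosθ₁ − cosθ₂).
W = (8.136×10⁻⁸)(117)·(cos75° − cos150°) = (9.519×10⁻⁶)·(+1.1248) = 1.071×10⁻⁵ J.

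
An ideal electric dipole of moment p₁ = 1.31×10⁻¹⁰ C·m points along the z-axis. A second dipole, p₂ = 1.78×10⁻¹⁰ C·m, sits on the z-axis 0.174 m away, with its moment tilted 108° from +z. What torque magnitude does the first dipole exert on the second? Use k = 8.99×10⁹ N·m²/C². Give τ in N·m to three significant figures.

The second dipole sits on the axis of the first, so the field there is axial: E₁ = 2kp₁/r³ along +z.
E₁ = 2(8.99×10⁹)(1.31×10⁻¹⁰)/(0.174)³ = 447.1 N/C.
Torque on the second dipole: τ = p₂ E₁ sinθ.
τ = (1.78×10⁻¹⁰)(447.1)·sin108° = 7.569×10⁻⁸ N·m.

τ ≈ 7.57×10⁻⁸ N·m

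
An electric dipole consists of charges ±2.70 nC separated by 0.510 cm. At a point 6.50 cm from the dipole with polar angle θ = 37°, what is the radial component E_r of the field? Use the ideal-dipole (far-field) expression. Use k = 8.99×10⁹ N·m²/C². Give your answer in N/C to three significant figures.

E_r ≈ 720 N/C

Dipole moment p = qd = (2.70×10⁻⁹ C)(0.00510 m) = 1.377×10⁻¹¹ C·m.
For a dipole, E_r = (2kp cosθ)/r³.
kp/r³ = (8.99×10⁹)(1.377×10⁻¹¹)/(0.0650)³ = 450.8 N/C.
E_r = 2·450.8·cos37° = 720.0 N/C.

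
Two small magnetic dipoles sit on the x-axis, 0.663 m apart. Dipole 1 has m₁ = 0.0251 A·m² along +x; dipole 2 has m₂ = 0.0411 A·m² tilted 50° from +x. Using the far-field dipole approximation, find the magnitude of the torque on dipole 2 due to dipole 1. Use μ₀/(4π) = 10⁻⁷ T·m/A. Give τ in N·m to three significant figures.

τ ≈ 5.42×10⁻¹⁰ N·m

Dipole B is on the axis of dipole A, so B₁ there is axial: B₁ = (μ₀/4π)·2m₁/r³ along +x.
B₁ = 2(10⁻⁷)(0.0251)/(0.663)³ = 1.723×10⁻⁸ T.
τ = m₂ B₁ sinθ.
τ = (0.0411)(1.723×10⁻⁸)·sin50° = 5.423×10⁻¹⁰ N·m.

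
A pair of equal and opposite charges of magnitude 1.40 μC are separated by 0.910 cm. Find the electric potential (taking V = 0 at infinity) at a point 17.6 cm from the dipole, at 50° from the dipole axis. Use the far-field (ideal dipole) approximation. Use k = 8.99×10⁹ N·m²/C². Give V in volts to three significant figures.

Dipole moment p = qd = (1.40×10⁻⁶ C)(0.00910 m) = 1.274×10⁻⁸ C·m.
The dipole potential is V = kp cosθ / r².
V = (8.99×10⁹)(1.274×10⁻⁸)·cos50° / (0.176)² = 2377 V.

V ≈ 2380 V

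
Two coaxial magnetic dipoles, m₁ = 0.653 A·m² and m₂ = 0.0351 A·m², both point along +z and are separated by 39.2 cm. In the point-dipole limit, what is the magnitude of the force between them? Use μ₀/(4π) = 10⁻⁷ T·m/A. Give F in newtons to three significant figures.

On-axis B of dipole 1: B = (μ₀/4π)·2m₁/r³. Force on dipole 2: F = m₂·dB/dr.
dB/dr = −(μ₀/4π)·6m₁/r⁴, so |F| = (μ₀/4π)·6m₁m₂/r⁴.
F = 6(10⁻⁷)(0.653)(0.0351)/(0.392)⁴ = 5.824×10⁻⁷ N.

F ≈ 5.82×10⁻⁷ N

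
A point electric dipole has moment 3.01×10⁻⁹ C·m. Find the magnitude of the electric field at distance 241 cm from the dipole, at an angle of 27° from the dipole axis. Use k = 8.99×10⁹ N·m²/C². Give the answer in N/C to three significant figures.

E ≈ 3.56 N/C

At angle θ the dipole field magnitude is E = (kp/r³)·√(1 + 3cos²θ).
kp/r³ = (8.99×10⁹)(3.01×10⁻⁹) / (2.41)³ = 1.933 N/C.
√(1 + 3cos²27°) = √(1 + 3·0.7939) = √3.3817 ≈ 1.8389.
E ≈ 1.933 × 1.839 = 3.555 N/C.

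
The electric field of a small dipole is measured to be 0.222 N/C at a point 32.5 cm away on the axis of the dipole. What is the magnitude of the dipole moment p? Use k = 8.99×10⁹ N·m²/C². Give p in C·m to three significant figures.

p ≈ 4.24×10⁻¹³ C·m

On axis E = 2kp/r³, so p = Er³/(2k).
p = (0.222)·(0.325)³ / (2·8.99×10⁹) = 4.239×10⁻¹³ C·m.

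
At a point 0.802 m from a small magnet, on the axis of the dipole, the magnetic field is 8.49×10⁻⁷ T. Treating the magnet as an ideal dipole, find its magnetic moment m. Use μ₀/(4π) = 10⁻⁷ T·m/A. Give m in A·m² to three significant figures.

On axis B = (μ₀/4π)·2m/r³, so m = Br³·4π/(μ₀·2).
m = (8.49×10⁻⁷)·(0.802)³ / (2·10⁻⁷) = 2.190 A·m².

m ≈ 2.19 A·m²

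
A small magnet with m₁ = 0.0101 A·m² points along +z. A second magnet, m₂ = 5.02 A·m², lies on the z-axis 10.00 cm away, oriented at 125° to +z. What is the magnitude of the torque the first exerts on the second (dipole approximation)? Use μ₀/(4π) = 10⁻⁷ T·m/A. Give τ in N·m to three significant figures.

Dipole B is on the axis of dipole A, so B₁ there is axial: B₁ = (μ₀/4π)·2m₁/r³ along +z.
B₁ = 2(10⁻⁷)(0.0101)/(0.100)³ = 2.020×10⁻⁶ T.
τ = m₂ B₁ sinθ.
τ = (5.02)(2.020×10⁻⁶)·sin125° = 8.307×10⁻⁶ N·m.

τ ≈ 8.31×10⁻⁶ N·m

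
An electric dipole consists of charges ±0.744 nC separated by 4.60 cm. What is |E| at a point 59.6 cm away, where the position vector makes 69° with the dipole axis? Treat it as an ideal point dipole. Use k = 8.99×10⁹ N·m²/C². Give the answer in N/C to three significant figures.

Dipole moment p = qd = (7.44×10⁻¹⁰ C)(0.0460 m) = 3.422×10⁻¹¹ C·m.
At angle θ the dipole field magnitude is E = (kp/r³)·√(1 + 3cos²θ).
kp/r³ = (8.99×10⁹)(3.422×10⁻¹¹) / (0.596)³ = 1.453 N/C.
√(1 + 3cos²69°) = √(1 + 3·0.1284) = √1.3853 ≈ 1.1770.
E ≈ 1.453 × 1.177 = 1.710 N/C.

E ≈ 1.71 N/C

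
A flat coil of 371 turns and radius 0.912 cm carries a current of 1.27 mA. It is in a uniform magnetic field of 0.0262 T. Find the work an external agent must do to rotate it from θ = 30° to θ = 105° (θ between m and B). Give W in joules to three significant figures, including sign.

m = NIA = NIπa² = 371·(0.00127)·π·(0.00912)² = 1.231×10⁻⁴ A·m².
W_ext = ΔU = −mB cosθ₂ + mB cosθ₁ = mB(cosθ₁ − cosθ₂).
W = (1.231×10⁻⁴)(0.0262)·(cos30° − cos105°) = (3.225×10⁻⁶)·(+1.1248) = 3.628×10⁻⁶ J.

W ≈ 3.63×10⁻⁶ J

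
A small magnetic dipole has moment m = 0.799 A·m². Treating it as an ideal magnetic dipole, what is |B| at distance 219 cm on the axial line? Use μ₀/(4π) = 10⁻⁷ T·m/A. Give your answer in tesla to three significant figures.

On axis B = (μ₀/4π)·2m/r³.
B = 2·(10⁻⁷)·(0.799) / (2.19)³ = 1.521×10⁻⁸ T.

B ≈ 1.52×10⁻⁸ T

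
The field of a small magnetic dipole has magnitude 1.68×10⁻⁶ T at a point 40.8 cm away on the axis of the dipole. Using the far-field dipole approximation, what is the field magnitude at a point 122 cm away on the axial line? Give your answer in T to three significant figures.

Dipole fields scale as 1/r³ in the far field; the geometry is the same at both points.
B₂ = B₁ · (r₁/r₂)³ = 1.68×10⁻⁶ · (40.8/122)³.
(r₁/r₂)³ = (0.3344)³ = 0.0374.
B₂ ≈ 6.284×10⁻⁸ T.

B ≈ 6.28×10⁻⁸ T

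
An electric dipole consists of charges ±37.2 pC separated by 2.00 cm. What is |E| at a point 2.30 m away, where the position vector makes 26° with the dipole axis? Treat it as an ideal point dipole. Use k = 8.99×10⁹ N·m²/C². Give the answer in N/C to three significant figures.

E ≈ 0.00102 N/C

Dipole moment p = qd = (3.72×10⁻¹¹ C)(0.0200 m) = 7.44×10⁻¹³ C·m.
At angle θ the dipole field magnitude is E = (kp/r³)·√(1 + 3cos²θ).
kp/r³ = (8.99×10⁹)(7.44×10⁻¹³) / (2.30)³ = 5.497×10⁻⁴ N/C.
√(1 + 3cos²26°) = √(1 + 3·0.8078) = √3.4235 ≈ 1.8503.
E ≈ 5.497×10⁻⁴ × 1.850 = 0.001017 N/C.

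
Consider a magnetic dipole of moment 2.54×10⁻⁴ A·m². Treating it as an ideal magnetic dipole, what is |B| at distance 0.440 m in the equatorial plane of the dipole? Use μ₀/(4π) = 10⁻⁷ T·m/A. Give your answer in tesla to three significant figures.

B ≈ 2.98×10⁻¹⁰ T

In the equatorial plane B = (μ₀/4π)·m/r³ (half the axial value).
B = (10⁻⁷)·(2.54×10⁻⁴) / (0.440)³ = 2.982×10⁻¹⁰ T.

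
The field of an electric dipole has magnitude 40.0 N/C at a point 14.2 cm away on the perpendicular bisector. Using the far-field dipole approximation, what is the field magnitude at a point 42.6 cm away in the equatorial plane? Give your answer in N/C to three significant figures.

E ≈ 1.48 N/C

Dipole fields scale as 1/r³ in the far field; the geometry is the same at both points.
E₂ = E₁ · (r₁/r₂)³ = 40.0 · (14.2/42.6)³.
(r₁/r₂)³ = (0.3333)³ = 0.03704.
E₂ ≈ 1.481 N/C.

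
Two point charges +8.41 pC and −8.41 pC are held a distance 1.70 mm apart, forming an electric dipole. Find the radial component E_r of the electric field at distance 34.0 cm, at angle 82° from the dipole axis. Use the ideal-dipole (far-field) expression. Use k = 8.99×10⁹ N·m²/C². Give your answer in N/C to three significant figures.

Dipole moment p = qd = (8.41×10⁻¹² C)(0.00170 m) = 1.43×10⁻¹⁴ C·m.
For a dipole, E_r = (2kp cosθ)/r³.
kp/r³ = (8.99×10⁹)(1.43×10⁻¹⁴)/(0.340)³ = 0.003271 N/C.
E_r = 2·0.003271·cos82° = 9.104×10⁻⁴ N/C.

E_r ≈ 9.10×10⁻⁴ N/C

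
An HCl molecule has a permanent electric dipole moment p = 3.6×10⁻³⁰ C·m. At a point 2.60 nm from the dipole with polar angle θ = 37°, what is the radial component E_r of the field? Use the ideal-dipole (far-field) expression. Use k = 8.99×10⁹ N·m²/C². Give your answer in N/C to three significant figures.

For a dipole, E_r = (2kp cosθ)/r³.
kp/r³ = (8.99×10⁹)(3.60×10⁻³⁰)/(2.60×10⁻⁹)³ = 1.841×10⁶ N/C.
E_r = 2·1.841×10⁶·cos37° = 2.941×10⁶ N/C.

E_r ≈ 2.94×10⁶ N/C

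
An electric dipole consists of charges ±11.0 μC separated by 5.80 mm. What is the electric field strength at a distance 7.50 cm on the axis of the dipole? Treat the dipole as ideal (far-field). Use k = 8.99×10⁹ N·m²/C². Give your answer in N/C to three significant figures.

Dipole moment p = qd = (1.10×10⁻⁵ C)(0.00580 m) = 6.38×10⁻⁸ C·m.
On the dipole axis E = 2kp/r³.
E = 2·(8.99×10⁹)(6.38×10⁻⁸) / (0.0750)³ = 2.719×10⁶ N/C.

E ≈ 2.72×10⁶ N/C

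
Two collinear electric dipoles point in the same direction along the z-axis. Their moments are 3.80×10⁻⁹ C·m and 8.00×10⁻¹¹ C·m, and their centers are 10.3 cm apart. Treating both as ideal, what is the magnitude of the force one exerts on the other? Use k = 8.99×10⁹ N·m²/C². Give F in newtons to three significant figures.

F ≈ 1.46×10⁻⁴ N

On-axis field of dipole 1 at distance r: E = 2kp₁/r³. Force on dipole 2 is F = p₂·dE/dr (gradient along axis).
dE/dr = −6kp₁/r⁴, so |F| = 6kp₁p₂/r⁴ (attractive for aligned moments).
F = 6(8.99×10⁹)(3.80×10⁻⁹)(8.00×10⁻¹¹)/(0.103)⁴ = 1.457×10⁻⁴ N.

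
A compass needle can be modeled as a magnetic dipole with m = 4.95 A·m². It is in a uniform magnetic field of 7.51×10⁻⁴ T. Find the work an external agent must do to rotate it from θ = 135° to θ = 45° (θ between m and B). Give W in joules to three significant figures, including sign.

W ≈ -0.00526 J

W_ext = ΔU = −mB cosθ₂ + mB cosθ₁ = mB(cosθ₁ − cosθ₂).
W = (4.95)(7.51×10⁻⁴)·(cos135° − cos45°) = (0.003717)·(-1.4142) = -0.005257 J.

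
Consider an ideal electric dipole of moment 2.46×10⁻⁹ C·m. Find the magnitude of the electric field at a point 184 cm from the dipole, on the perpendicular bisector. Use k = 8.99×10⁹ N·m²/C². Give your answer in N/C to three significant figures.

E ≈ 3.55 N/C

In the equatorial plane E = kp/r³.
E = (8.99×10⁹)(2.46×10⁻⁹) / (1.84)³ = 3.550 N/C.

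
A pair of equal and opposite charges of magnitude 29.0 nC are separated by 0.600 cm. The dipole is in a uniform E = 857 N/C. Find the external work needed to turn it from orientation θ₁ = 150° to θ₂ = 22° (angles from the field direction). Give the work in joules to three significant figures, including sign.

W ≈ -2.67×10⁻⁷ J

Dipole moment p = qd = (2.90×10⁻⁸ C)(0.00600 m) = 1.74×10⁻¹⁰ C·m.
W_ext = ΔU = U(θ₂) − U(θ₁) = −pE cosθ₂ − (−pE cosθ₁) = pE(cosθ₁ − cosθ₂).
W = (1.74×10⁻¹⁰)(857)·(cos150° − cos22°) = (1.491×10⁻⁷)·(-1.7932) = -2.674×10⁻⁷ J.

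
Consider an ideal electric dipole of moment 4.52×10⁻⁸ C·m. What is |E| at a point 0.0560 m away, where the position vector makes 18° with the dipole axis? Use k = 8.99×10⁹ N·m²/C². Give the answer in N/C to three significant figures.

E ≈ 4.46×10⁶ N/C

At angle θ the dipole field magnitude is E = (kp/r³)·√(1 + 3cos²θ).
kp/r³ = (8.99×10⁹)(4.52×10⁻⁸) / (0.0560)³ = 2.314×10⁶ N/C.
√(1 + 3cos²18°) = √(1 + 3·0.9045) = √3.7135 ≈ 1.9271.
E ≈ 2.314×10⁶ × 1.927 = 4.459×10⁶ N/C.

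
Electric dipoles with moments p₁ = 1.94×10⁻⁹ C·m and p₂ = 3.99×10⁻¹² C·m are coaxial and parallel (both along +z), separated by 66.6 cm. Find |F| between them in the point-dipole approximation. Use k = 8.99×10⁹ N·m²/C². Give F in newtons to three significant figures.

F ≈ 2.12×10⁻⁹ N

On-axis field of dipole 1 at distance r: E = 2kp₁/r³. Force on dipole 2 is F = p₂·dE/dr (gradient along axis).
dE/dr = −6kp₁/r⁴, so |F| = 6kp₁p₂/r⁴ (attractive for aligned moments).
F = 6(8.99×10⁹)(1.94×10⁻⁹)(3.99×10⁻¹²)/(0.666)⁴ = 2.122×10⁻⁹ N.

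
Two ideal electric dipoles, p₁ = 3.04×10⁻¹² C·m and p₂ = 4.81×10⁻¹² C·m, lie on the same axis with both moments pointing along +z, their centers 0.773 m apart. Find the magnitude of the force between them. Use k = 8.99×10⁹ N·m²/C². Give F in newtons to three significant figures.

On-axis field of dipole 1 at distance r: E = 2kp₁/r³. Force on dipole 2 is F = p₂·dE/dr (gradient along axis).
dE/dr = −6kp₁/r⁴, so |F| = 6kp₁p₂/r⁴ (attractive for aligned moments).
F = 6(8.99×10⁹)(3.04×10⁻¹²)(4.81×10⁻¹²)/(0.773)⁴ = 2.209×10⁻¹² N.

F ≈ 2.21×10⁻¹² N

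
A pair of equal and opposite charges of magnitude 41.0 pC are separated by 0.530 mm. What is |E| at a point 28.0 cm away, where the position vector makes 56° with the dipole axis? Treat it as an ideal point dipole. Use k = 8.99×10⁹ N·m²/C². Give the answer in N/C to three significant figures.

E ≈ 0.0124 N/C

Dipole moment p = qd = (4.10×10⁻¹¹ C)(5.30×10⁻⁴ m) = 2.173×10⁻¹⁴ C·m.
At angle θ the dipole field magnitude is E = (kp/r³)·√(1 + 3cos²θ).
kp/r³ = (8.99×10⁹)(2.173×10⁻¹⁴) / (0.280)³ = 0.008899 N/C.
√(1 + 3cos²56°) = √(1 + 3·0.3127) = √1.9381 ≈ 1.3922.
E ≈ 0.008899 × 1.392 = 0.01239 N/C.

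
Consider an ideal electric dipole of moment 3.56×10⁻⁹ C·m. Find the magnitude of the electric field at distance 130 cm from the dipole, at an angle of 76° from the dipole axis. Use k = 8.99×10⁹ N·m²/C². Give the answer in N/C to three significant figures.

At angle θ the dipole field magnitude is E = (kp/r³)·√(1 + 3cos²θ).
kp/r³ = (8.99×10⁹)(3.56×10⁻⁹) / (1.30)³ = 14.57 N/C.
√(1 + 3cos²76°) = √(1 + 3·0.0585) = √1.1756 ≈ 1.0842.
E ≈ 14.57 × 1.084 = 15.79 N/C.

E ≈ 15.8 N/C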